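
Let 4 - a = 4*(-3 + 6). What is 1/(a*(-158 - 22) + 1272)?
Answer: 1/2712 ≈ 0.00036873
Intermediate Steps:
a = -8 (a = 4 - 4*(-3 + 6) = 4 - 4*3 = 4 - 1*12 = 4 - 12 = -8)
1/(a*(-158 - 22) + 1272) = 1/(-8*(-158 - 22) + 1272) = 1/(-8*(-180) + 1272) = 1/(1440 + 1272) = 1/2712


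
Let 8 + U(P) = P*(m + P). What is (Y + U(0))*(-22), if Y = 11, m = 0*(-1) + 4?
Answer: -66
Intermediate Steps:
m = 4 (m = 0 + 4 = 4)
U(P) = -8 + P*(4 + P)
(Y + U(0))*(-22) = (11 + (-8 + 0**2 + 4*0))*(-22) = (11 + (-8 + 0 + 0))*(-22) = (11 - 8)*(-22) = 3*(-22) = -66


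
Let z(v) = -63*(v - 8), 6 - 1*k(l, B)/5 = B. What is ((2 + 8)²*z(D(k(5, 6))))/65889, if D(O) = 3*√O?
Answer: 5600/7321 ≈ 0.76492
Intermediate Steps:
k(l, B) = 30 - 5*B
z(v) = 504 - 63*v (z(v) = -63*(-8 + v) = 504 - 63*v)
((2 + 8)²*z(D(k(5, 6))))/65889 = ((2 + 8)²*(504 - 189*√(30 - 5*6)))/65889 = (10²*(504 - 189*√(30 - 30)))*(1/65889) = (100*(504 - 189*√0))*(1/65889) = (100*(504 - 189*0))*(1/65889) = (100*(504 - 63*0))*(1/65889) = (100*(504 + 0))*(1/65889) = (100*504)*(1/65889) = 50400*(1/65889) = 5600/7321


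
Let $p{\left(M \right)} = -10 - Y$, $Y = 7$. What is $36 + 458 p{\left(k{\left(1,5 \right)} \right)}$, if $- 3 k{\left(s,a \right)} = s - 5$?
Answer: $-7750$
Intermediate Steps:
$k{\left(s,a \right)} = \frac{5}{3} - \frac{s}{3}$ ($k{\left(s,a \right)} = - \frac{s - 5}{3} = - \frac{-5 + s}{3} = \frac{5}{3} - \frac{s}{3}$)
$p{\left(M \right)} = -17$ ($p{\left(M \right)} = -10 - 7 = -17$)
$36 + 458 p{\left(k{\left(1,5 \right)} \right)} = 36 + 458 \left(-17\right) = 36 - 7786 = -7750$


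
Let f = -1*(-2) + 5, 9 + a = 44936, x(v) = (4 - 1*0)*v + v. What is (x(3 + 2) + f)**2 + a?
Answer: 45951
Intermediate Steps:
x(v) = 5*v (x(v) = (4 + 0)*v + v = 4*v + v = 5*v)
a = 44927 (a = -9 + 44936 = 44927)
f = 7 (f = 2 + 5 = 7)
(x(3 + 2) + f)**2 + a = (5*(3 + 2) + 7)**2 + 44927 = (5*5 + 7)**2 + 44927 = (25 + 7)**2 + 44927 = 32**2 + 44927 = 1024 + 44927 = 45951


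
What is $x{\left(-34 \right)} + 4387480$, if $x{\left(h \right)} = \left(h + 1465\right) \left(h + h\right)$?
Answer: $4290172$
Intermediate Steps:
$x{\left(h \right)} = 2 h \left(1465 + h\right)$ ($x{\left(h \right)} = \left(1465 + h\right) 2 h = 2 h \left(1465 + h\right)$)
$x{\left(-34 \right)} + 4387480 = 2 \left(-34\right) \left(1465 - 34\right) + 4387480 = 2 \left(-34\right) 1431 + 4387480 = -97308 + 4387480 = 4290172$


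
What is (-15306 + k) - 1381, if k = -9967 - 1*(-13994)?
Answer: -12660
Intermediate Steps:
k = 4027 (k = -9967 + 13994 = 4027)
(-15306 + k) - 1381 = (-15306 + 4027) - 1381 = -11279 - 1381 = -12660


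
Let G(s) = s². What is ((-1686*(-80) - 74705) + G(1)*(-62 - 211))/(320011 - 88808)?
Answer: 59902/231203 ≈ 0.25909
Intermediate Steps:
((-1686*(-80) - 74705) + G(1)*(-62 - 211))/(320011 - 88808) = ((-1686*(-80) - 74705) + 1²*(-62 - 211))/(320011 - 88808) = ((134880 - 74705) + 1*(-273))/231203 = (60175 - 273)*(1/231203) = 59902*(1/231203) = 59902/231203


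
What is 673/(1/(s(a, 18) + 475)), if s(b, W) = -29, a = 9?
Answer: 300158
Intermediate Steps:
673/(1/(s(a, 18) + 475)) = 673/(1/(-29 + 475)) = 673/(1/446) = 673*446 = 300158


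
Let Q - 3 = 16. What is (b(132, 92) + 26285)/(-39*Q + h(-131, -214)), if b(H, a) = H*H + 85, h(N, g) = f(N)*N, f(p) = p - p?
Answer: -14598/247 ≈ -59.101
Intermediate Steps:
f(p) = 0
Q = 19 (Q = 3 + 16 = 19)
h(N, g) = 0 (h(N, g) = 0*N = 0)
b(H, a) = 85 + H² (b(H, a) = H² + 85 = 85 + H²)
(b(132, 92) + 26285)/(-39*Q + h(-131, -214)) = ((85 + 132²) + 26285)/(-39*19 + 0) = ((85 + 17424) + 26285)/(-741 + 0) = (17509 + 26285)/(-741) = 43794*(-1/741) = -14598/247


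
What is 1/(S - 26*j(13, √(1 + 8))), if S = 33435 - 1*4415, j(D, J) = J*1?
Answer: 1/28942 ≈ 3.4552e-5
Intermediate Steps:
j(D, J) = J
S = 29020 (S = 33435 - 4415 = 29020)
1/(S - 26*j(13, √(1 + 8))) = 1/(29020 - 26*√(1 + 8)) = 1/(29020 - 26*√9) = 1/(29020 - 26*3) = 1/(29020 - 78) = 1/28942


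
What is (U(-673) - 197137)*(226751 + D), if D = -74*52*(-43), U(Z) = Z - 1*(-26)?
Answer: -77573851560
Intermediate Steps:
U(Z) = 26 + Z (U(Z) = Z + 26 = 26 + Z)
D = 165464 (D = -3848*(-43) = 165464)
(U(-673) - 197137)*(226751 + D) = ((26 - 673) - 197137)*(226751 + 165464) = (-647 - 197137)*392215 = -197784*392215 = -77573851560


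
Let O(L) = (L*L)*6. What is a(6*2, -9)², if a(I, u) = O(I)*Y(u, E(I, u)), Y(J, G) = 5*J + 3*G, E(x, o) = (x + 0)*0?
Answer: 1511654400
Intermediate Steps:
E(x, o) = 0 (E(x, o) = x*0 = 0)
O(L) = 6*L² (O(L) = L²*6 = 6*L²)
Y(J, G) = 3*G + 5*J
a(I, u) = 30*u*I² (a(I, u) = (6*I²)*(3*0 + 5*u) = (6*I²)*(0 + 5*u) = (6*I²)*(5*u) = 30*u*I²)
a(6*2, -9)² = (30*(-9)*(6*2)²)² = (30*(-9)*12²)² = (30*(-9)*144)² = (-38880)² = 1511654400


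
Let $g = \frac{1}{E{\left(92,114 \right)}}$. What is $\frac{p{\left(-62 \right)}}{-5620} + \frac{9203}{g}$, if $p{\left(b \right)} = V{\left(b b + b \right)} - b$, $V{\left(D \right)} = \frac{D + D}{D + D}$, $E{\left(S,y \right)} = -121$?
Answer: $- \frac{6258224123}{5620} \approx -1.1136 \cdot 10^{6}$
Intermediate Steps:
$V{\left(D \right)} = 1$ ($V{\left(D \right)} = \frac{2 D}{2 D} = 2 D \frac{1}{2 D} = 1$)
$p{\left(b \right)} = 1 - b$
$g = - \frac{1}{121}$ ($g = \frac{1}{-121} = - \frac{1}{121} \approx -0.0082645$)
$\frac{p{\left(-62 \right)}}{-5620} + \frac{9203}{g} = \frac{1 - -62}{-5620} + \frac{9203}{- \frac{1}{121}} = \left(1 + 62\right) \left(- \frac{1}{5620}\right) + 9203 \left(-121\right) = 63 \left(- \frac{1}{5620}\right) - 1113563 = - \frac{63}{5620} - 1113563 = - \frac{6258224123}{5620}$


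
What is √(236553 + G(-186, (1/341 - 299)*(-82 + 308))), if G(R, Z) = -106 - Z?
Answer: √35351788835/341 ≈ 551.38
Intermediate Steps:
√(236553 + G(-186, (1/341 - 299)*(-82 + 308))) = √(236553 + (-106 - (1/341 - 299)*(-82 + 308))) = √(236553 + (-106 - (1/341 - 299)*226)) = √(236553 + (-106 - (-101958)*226/341)) = √(236553 + (-106 - 1*(-23042508/341))) = √(236553 + (-106 + 23042508/341)) = √(236553 + 23006362/341) = √(103670935/341) = √35351788835/341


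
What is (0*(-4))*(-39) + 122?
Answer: 122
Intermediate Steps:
(0*(-4))*(-39) + 122 = 0*(-39) + 122 = 0 + 122 = 122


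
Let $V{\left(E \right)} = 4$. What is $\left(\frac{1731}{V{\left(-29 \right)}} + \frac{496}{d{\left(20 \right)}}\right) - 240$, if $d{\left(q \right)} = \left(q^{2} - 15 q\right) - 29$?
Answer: $\frac{56725}{284} \approx 199.74$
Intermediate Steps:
$d{\left(q \right)} = -29 + q^{2} - 15 q$
$\left(\frac{1731}{V{\left(-29 \right)}} + \frac{496}{d{\left(20 \right)}}\right) - 240 = \left(\frac{1731}{4} + \frac{496}{-29 + 20^{2} - 300}\right) - 240 = \left(1731 \cdot \frac{1}{4} + \frac{496}{-29 + 400 - 300}\right) - 240 = \left(\frac{1731}{4} + \frac{496}{71}\right) - 240 = \frac{124885}{284} - 240 = \frac{56725}{284}$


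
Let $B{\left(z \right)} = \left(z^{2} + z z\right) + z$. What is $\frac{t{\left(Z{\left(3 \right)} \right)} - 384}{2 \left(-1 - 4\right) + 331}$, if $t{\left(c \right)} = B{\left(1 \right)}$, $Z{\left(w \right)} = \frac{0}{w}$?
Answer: $- \frac{127}{107} \approx -1.1869$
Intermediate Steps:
$B{\left(z \right)} = z + 2 z^{2}$ ($B{\left(z \right)} = \left(z^{2} + z^{2}\right) + z = 2 z^{2} + z = z + 2 z^{2}$)
$Z{\left(w \right)} = 0$
$t{\left(c \right)} = 3$ ($t{\left(c \right)} = 1 \left(1 + 2 \cdot 1\right) = 1 \left(1 + 2\right) = 1 \cdot 3 = 3$)
$\frac{t{\left(Z{\left(3 \right)} \right)} - 384}{2 \left(-1 - 4\right) + 331} = \frac{3 - 384}{2 \left(-1 - 4\right) + 331} = - \frac{381}{2 \left(-5\right) + 331} = - \frac{381}{-10 + 331} = - \frac{381}{321} = \left(-381\right) \frac{1}{321} = - \frac{127}{107}$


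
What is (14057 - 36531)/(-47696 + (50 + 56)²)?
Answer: 11237/18230 ≈ 0.61640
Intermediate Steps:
(14057 - 36531)/(-47696 + (50 + 56)²) = -22474/(-47696 + 106²) = -22474/(-47696 + 11236) = -22474/(-36460) = -22474*(-1/36460) = 11237/18230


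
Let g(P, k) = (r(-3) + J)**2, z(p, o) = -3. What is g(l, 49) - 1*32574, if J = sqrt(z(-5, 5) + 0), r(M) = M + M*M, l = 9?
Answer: -32541 + 12*I*sqrt(3) ≈ -32541.0 + 20.785*I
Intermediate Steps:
r(M) = M + M**2
J = I*sqrt(3) (J = sqrt(-3 + 0) = sqrt(-3) = I*sqrt(3) ≈ 1.732*I)
g(P, k) = (6 + I*sqrt(3))**2 (g(P, k) = (-3*(1 - 3) + I*sqrt(3))**2 = (-3*(-2) + I*sqrt(3))**2 = (6 + I*sqrt(3))**2)
g(l, 49) - 1*32574 = (33 + 12*I*sqrt(3)) - 1*32574 = (33 + 12*I*sqrt(3)) - 32574 = -32541 + 12*I*sqrt(3)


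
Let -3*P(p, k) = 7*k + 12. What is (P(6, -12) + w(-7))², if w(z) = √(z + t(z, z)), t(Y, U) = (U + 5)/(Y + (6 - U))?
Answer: (72 + I*√66)²/9 ≈ 568.67 + 129.98*I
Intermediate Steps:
P(p, k) = -4 - 7*k/3 (P(p, k) = -(7*k + 12)/3 = -(12 + 7*k)/3 = -4 - 7*k/3)
t(Y, U) = (5 + U)/(6 + Y - U)
w(z) = √(⅚ + 7*z/6) (w(z) = √(z + (5 + z)/(6 + z - z)) = √(z + (5 + z)/6) = √(z + (⅚ + z/6)) = √(⅚ + 7*z/6))
(P(6, -12) + w(-7))² = ((-4 - 7/3*(-12)) + √(30 + 42*(-7))/6)² = ((-4 + 28) + √(30 - 294)/6)² = (24 + √(-264)/6)² = (24 + (2*I*√66)/6)² = (24 + I*√66/3)²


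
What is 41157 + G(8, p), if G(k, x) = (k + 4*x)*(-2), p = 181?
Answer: 39693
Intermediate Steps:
G(k, x) = -8*x - 2*k
41157 + G(8, p) = 41157 + (-8*181 - 2*8) = 41157 + (-1448 - 16) = 41157 - 1464 = 39693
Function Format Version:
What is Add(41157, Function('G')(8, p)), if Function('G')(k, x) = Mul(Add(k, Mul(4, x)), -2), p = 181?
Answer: 39693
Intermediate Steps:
Function('G')(k, x) = Add(Mul(-8, x), Mul(-2, k))
Add(41157, Function('G')(8, p)) = Add(41157, Add(Mul(-8, 181), Mul(-2, 8))) = Add(41157, Add(-1448, -16)) = Add(41157, -1464) = 39693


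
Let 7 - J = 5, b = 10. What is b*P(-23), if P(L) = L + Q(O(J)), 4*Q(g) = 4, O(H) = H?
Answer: -220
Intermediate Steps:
J = 2 (J = 7 - 1*5 = 7 - 5 = 2)
Q(g) = 1 (Q(g) = (¼)*4 = 1)
P(L) = 1 + L (P(L) = L + 1 = 1 + L)
b*P(-23) = 10*(1 - 23) = 10*(-22) = -220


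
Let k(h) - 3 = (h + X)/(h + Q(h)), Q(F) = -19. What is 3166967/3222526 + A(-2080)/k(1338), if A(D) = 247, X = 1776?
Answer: 1072270036775/22786481346 ≈ 47.057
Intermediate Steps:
k(h) = 3 + (1776 + h)/(-19 + h) (k(h) = 3 + (h + 1776)/(h - 19) = 3 + (1776 + h)/(-19 + h))
3166967/3222526 + A(-2080)/k(1338) = 3166967/3222526 + 247/(((1719 + 4*1338)/(-19 + 1338))) = 3166967*(1/3222526) + 247/(((1719 + 5352)/1319)) = 3166967/3222526 + 247/(((1/1319)*7071)) = 3166967/3222526 + 247/(7071/1319) = 3166967/3222526 + 247*(1319/7071) = 3166967/3222526 + 325793/7071 = 1072270036775/22786481346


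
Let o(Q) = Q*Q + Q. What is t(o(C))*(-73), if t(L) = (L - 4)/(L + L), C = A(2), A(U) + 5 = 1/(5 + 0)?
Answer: -6497/228 ≈ -28.496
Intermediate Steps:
A(U) = -24/5 (A(U) = -5 + 1/(5 + 0) = -5 + 1/5 = -24/5)
C = -24/5 ≈ -4.8000
o(Q) = Q + Q**2 (o(Q) = Q**2 + Q = Q + Q**2)
t(L) = (-4 + L)/(2*L) (t(L) = (-4 + L)/((2*L)) = (-4 + L)*(1/(2*L)) = (-4 + L)/(2*L))
t(o(C))*(-73) = ((-4 - 24*(1 - 24/5)/5)/(2*((-24*(1 - 24/5)/5))))*(-73) = ((-4 - 24/5*(-19/5))/(2*((-24/5*(-19/5)))))*(-73) = ((-4 + 456/25)/(2*(456/25)))*(-73) = ((1/2)*(25/456)*(356/25))*(-73) = (89/228)*(-73) = -6497/228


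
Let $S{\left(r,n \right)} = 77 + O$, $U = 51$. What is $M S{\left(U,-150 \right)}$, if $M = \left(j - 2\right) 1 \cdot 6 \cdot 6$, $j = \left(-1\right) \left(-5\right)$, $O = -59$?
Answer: $1944$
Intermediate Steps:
$S{\left(r,n \right)} = 18$ ($S{\left(r,n \right)} = 77 - 59 = 18$)
$j = 5$
$M = 108$ ($M = \left(5 - 2\right) 1 \cdot 6 \cdot 6 = 3 \cdot 6 \cdot 6 = 3 \cdot 36 = 108$)
$M S{\left(U,-150 \right)} = 108 \cdot 18 = 1944$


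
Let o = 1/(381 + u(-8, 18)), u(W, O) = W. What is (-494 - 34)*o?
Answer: -528/373 ≈ -1.4156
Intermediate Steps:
o = 1/373 (o = 1/(381 - 8) = 1/373 ≈ 0.0026810)
(-494 - 34)*o = (-494 - 34)*(1/373) = -528*1/373 = -528/373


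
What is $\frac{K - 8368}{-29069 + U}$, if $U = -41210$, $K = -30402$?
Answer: $\frac{38770}{70279} \approx 0.55166$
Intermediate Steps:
$\frac{K - 8368}{-29069 + U} = \frac{-30402 - 8368}{-29069 - 41210} = - \frac{38770}{-70279} = \left(-38770\right) \left(- \frac{1}{70279}\right) = \frac{38770}{70279}$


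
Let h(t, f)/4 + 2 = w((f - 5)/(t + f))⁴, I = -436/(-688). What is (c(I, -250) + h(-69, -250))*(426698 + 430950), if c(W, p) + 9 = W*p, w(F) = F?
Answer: -548525824322435688/3679983043 ≈ -1.4906e+8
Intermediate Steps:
I = 109/172 (I = -436*(-1/688) = 109/172 ≈ 0.63372)
h(t, f) = -8 + 4*(-5 + f)⁴/(f + t)⁴ (h(t, f) = -8 + 4*((f - 5)/(t + f))⁴ = -8 + 4*((-5 + f)/(f + t))⁴ = -8 + 4*((-5 + f)⁴/(f + t)⁴) = -8 + 4*(-5 + f)⁴/(f + t)⁴)
c(W, p) = -9 + W*p
(c(I, -250) + h(-69, -250))*(426698 + 430950) = ((-9 + (109/172)*(-250)) + (-8 + 4*(-5 - 250)⁴/(-250 - 69)⁴))*(426698 + 430950) = ((-9 - 13625/86) + (-8 + 4*(-255)⁴/(-319)⁴))*857648 = (-14399/86 + (-8 + 4*4228250625*(1/10355301121)))*857648 = (-14399/86 + (-8 + 16913002500/10355301121))*857648 = (-14399/86 - 65929406468/10355301121)*857648 = -154775909797527/890555896406*857648 = -548525824322435688/3679983043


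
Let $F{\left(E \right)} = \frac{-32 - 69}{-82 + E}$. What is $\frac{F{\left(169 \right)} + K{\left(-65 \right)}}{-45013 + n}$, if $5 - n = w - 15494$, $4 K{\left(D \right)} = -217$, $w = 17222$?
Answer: $\frac{19283}{16264128} \approx 0.0011856$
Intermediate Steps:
$K{\left(D \right)} = - \frac{217}{4}$ ($K{\left(D \right)} = \frac{1}{4} \left(-217\right) = - \frac{217}{4}$)
$F{\left(E \right)} = - \frac{101}{-82 + E}$
$n = -1723$ ($n = 5 - \left(17222 - 15494\right) = 5 - 1728 = -1723$)
$\frac{F{\left(169 \right)} + K{\left(-65 \right)}}{-45013 + n} = \frac{- \frac{101}{-82 + 169} - \frac{217}{4}}{-45013 - 1723} = \frac{- \frac{101}{87} - \frac{217}{4}}{-46736} = \left(\left(-101\right) \frac{1}{87} - \frac{217}{4}\right) \left(- \frac{1}{46736}\right) = \left(- \frac{101}{87} - \frac{217}{4}\right) \left(- \frac{1}{46736}\right) = \left(- \frac{19283}{348}\right) \left(- \frac{1}{46736}\right) = \frac{19283}{16264128}$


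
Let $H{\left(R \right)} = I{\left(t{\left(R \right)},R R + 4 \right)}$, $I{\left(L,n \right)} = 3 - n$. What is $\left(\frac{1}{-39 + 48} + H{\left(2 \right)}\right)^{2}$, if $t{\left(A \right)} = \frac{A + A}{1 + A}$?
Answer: $\frac{1936}{81} \approx 23.901$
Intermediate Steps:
$t{\left(A \right)} = \frac{2 A}{1 + A}$
$H{\left(R \right)} = -1 - R^{2}$ ($H{\left(R \right)} = 3 - \left(R R + 4\right) = 3 - \left(R^{2} + 4\right) = 3 - \left(4 + R^{2}\right) = -1 - R^{2}$)
$\left(\frac{1}{-39 + 48} + H{\left(2 \right)}\right)^{2} = \left(\frac{1}{-39 + 48} - 5\right)^{2} = \left(\frac{1}{9} - 5\right)^{2} = \left(- \frac{44}{9}\right)^{2} = \frac{1936}{81}$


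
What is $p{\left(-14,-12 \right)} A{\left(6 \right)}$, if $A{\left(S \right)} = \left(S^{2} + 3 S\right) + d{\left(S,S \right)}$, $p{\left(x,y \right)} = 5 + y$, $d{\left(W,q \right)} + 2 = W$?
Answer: $-406$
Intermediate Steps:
$d{\left(W,q \right)} = -2 + W$
$A{\left(S \right)} = -2 + S^{2} + 4 S$ ($A{\left(S \right)} = \left(S^{2} + 3 S\right) + \left(-2 + S\right) = -2 + S^{2} + 4 S$)
$p{\left(-14,-12 \right)} A{\left(6 \right)} = \left(5 - 12\right) \left(-2 + 6^{2} + 4 \cdot 6\right) = - 7 \left(-2 + 36 + 24\right) = \left(-7\right) 58 = -406$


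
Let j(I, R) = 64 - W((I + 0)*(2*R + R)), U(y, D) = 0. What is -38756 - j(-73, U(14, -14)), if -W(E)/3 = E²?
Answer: -38820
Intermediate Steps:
W(E) = -3*E²
j(I, R) = 64 + 27*I²*R² (j(I, R) = 64 - (-3)*((I + 0)*(2*R + R))² = 64 - (-3)*(I*(3*R))² = 64 - (-3)*(3*I*R)² = 64 - (-3)*9*I²*R² = 64 - (-27)*I²*R² = 64 + 27*I²*R²)
-38756 - j(-73, U(14, -14)) = -38756 - (64 + 27*(-73)²*0²) = -38756 - (64 + 27*5329*0) = -38756 - (64 + 0) = -38756 - 1*64 = -38756 - 64 = -38820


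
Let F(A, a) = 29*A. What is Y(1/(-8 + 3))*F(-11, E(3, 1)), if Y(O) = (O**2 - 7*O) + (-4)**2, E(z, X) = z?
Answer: -139084/25 ≈ -5563.4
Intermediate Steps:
Y(O) = 16 + O**2 - 7*O (Y(O) = (O**2 - 7*O) + 16 = 16 + O**2 - 7*O)
Y(1/(-8 + 3))*F(-11, E(3, 1)) = (16 + (1/(-8 + 3))**2 - 7/(-8 + 3))*(29*(-11)) = (16 + (1/(-5))**2 - 7/(-5))*(-319) = (16 + (-1/5)**2 - 7*(-1/5))*(-319) = (16 + 1/25 + 7/5)*(-319) = (436/25)*(-319) = -139084/25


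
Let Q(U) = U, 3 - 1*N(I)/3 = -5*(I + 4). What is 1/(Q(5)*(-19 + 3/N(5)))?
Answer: -48/4555 ≈ -0.010538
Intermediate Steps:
N(I) = 69 + 15*I (N(I) = 9 - (-15)*(I + 4) = 9 - (-15)*(4 + I) = 9 - 3*(-20 - 5*I) = 9 + (60 + 15*I) = 69 + 15*I)
1/(Q(5)*(-19 + 3/N(5))) = 1/(5*(-19 + 3/(69 + 15*5))) = 1/(5*(-19 + 3/(69 + 75))) = 1/(5*(-19 + 3/144)) = 1/(5*(-19 + 3*(1/144))) = 1/(5*(-19 + 1/48)) = 1/(5*(-911/48)) = 1/(-4555/48) = -48/4555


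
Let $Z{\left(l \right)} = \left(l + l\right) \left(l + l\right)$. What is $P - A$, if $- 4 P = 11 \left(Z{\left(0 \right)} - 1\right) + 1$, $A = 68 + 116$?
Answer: $- \frac{363}{2} \approx -181.5$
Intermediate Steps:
$Z{\left(l \right)} = 4 l^{2}$ ($Z{\left(l \right)} = 2 l 2 l = 4 l^{2}$)
$A = 184$
$P = \frac{5}{2}$ ($P = - \frac{11 \left(4 \cdot 0^{2} - 1\right) + 1}{4} = - \frac{11 \left(4 \cdot 0 - 1\right) + 1}{4} = - \frac{11 \left(0 - 1\right) + 1}{4} = - \frac{11 \left(-1\right) + 1}{4} = - \frac{-11 + 1}{4} = \left(- \frac{1}{4}\right) \left(-10\right) = \frac{5}{2} \approx 2.5$)
$P - A = \frac{5}{2} - 184 = - \frac{363}{2}$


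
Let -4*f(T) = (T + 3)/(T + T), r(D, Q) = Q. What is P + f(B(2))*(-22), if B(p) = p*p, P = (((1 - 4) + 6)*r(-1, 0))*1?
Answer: 77/16 ≈ 4.8125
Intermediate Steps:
P = 0 (P = (((1 - 4) + 6)*0)*1 = ((-3 + 6)*0)*1 = (3*0)*1 = 0*1 = 0)
B(p) = p²
f(T) = -(3 + T)/(8*T) (f(T) = -(T + 3)/(4*(T + T)) = -(3 + T)/(4*(2*T)) = -(3 + T)*1/(2*T)/4 = -(3 + T)/(8*T))
P + f(B(2))*(-22) = 0 + ((-3 - 1*2²)/(8*(2²)))*(-22) = 0 + ((⅛)*(-3 - 1*4)/4)*(-22) = 0 + ((⅛)*(¼)*(-3 - 4))*(-22) = 0 + ((⅛)*(¼)*(-7))*(-22) = 0 - 7/32*(-22) = 0 + 77/16 = 77/16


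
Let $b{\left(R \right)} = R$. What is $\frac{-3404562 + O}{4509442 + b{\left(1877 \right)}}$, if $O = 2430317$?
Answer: $- \frac{974245}{4511319} \approx -0.21596$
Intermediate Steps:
$\frac{-3404562 + O}{4509442 + b{\left(1877 \right)}} = \frac{-3404562 + 2430317}{4509442 + 1877} = - \frac{974245}{4511319}$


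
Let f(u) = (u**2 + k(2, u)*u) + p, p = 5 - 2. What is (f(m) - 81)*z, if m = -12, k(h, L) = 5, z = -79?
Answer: -474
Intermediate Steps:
p = 3
f(u) = 3 + u**2 + 5*u (f(u) = (u**2 + 5*u) + 3 = 3 + u**2 + 5*u)
(f(m) - 81)*z = ((3 + (-12)**2 + 5*(-12)) - 81)*(-79) = ((3 + 144 - 60) - 81)*(-79) = (87 - 81)*(-79) = 6*(-79) = -474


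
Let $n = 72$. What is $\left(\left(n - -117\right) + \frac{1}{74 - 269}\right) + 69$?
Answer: $\frac{50309}{195} \approx 257.99$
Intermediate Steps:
$\left(\left(n - -117\right) + \frac{1}{74 - 269}\right) + 69 = \left(\left(72 - -117\right) + \frac{1}{74 - 269}\right) + 69 = \left(\left(72 + 117\right) + \frac{1}{-195}\right) + 69 = \left(189 - \frac{1}{195}\right) + 69 = \frac{36854}{195} + 69 = \frac{50309}{195}$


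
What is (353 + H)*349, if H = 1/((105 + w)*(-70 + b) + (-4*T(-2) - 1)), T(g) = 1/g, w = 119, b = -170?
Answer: 6622947174/53759 ≈ 1.2320e+5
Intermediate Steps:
H = -1/53759 (H = 1/((105 + 119)*(-70 - 170) + (-4/(-2) - 1)) = 1/(224*(-240) + (-4*(-1/2) - 1)) = 1/(-53760 + (2 - 1)) = 1/(-53760 + 1) = 1/(-53759) = -1/53759 ≈ -1.8602e-5)
(353 + H)*349 = (353 - 1/53759)*349 = (18976926/53759)*349 = 6622947174/53759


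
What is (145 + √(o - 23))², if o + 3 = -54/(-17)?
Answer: 357037/17 + 580*I*√1649/17 ≈ 21002.0 + 1385.4*I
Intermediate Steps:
o = 3/17 (o = -3 - 54/(-17) = -3 - 54*(-1/17) = -3 + 54/17 = 3/17 ≈ 0.17647)
(145 + √(o - 23))² = (145 + √(3/17 - 23))² = (145 + √(-388/17))² = (145 + 2*I*√1649/17)²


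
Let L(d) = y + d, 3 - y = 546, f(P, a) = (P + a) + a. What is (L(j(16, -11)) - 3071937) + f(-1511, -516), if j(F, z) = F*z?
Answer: -3075199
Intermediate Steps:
f(P, a) = P + 2*a
y = -543 (y = 3 - 1*546 = 3 - 546 = -543)
L(d) = -543 + d
(L(j(16, -11)) - 3071937) + f(-1511, -516) = ((-543 + 16*(-11)) - 3071937) + (-1511 + 2*(-516)) = ((-543 - 176) - 3071937) + (-1511 - 1032) = (-719 - 3071937) - 2543 = -3072656 - 2543 = -3075199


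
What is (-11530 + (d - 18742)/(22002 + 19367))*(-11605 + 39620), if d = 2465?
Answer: -325931188505/1009 ≈ -3.2302e+8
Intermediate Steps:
(-11530 + (d - 18742)/(22002 + 19367))*(-11605 + 39620) = (-11530 + (2465 - 18742)/(22002 + 19367))*(-11605 + 39620) = (-11530 - 16277/41369)*28015 = (-11530 - 16277*1/41369)*28015 = (-11530 - 397/1009)*28015 = -11634167/1009*28015 = -325931188505/1009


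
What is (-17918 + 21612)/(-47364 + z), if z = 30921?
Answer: -3694/16443 ≈ -0.22465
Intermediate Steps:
(-17918 + 21612)/(-47364 + z) = (-17918 + 21612)/(-47364 + 30921) = 3694/(-16443) = 3694*(-1/16443) = -3694/16443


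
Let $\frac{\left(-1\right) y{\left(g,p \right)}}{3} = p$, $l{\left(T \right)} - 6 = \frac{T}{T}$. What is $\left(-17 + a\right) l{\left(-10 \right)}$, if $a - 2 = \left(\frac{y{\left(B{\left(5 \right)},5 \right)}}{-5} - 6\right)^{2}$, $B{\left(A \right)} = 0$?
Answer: $-42$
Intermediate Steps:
$l{\left(T \right)} = 7$ ($l{\left(T \right)} = 6 + \frac{T}{T} = 6 + 1 = 7$)
$y{\left(g,p \right)} = - 3 p$
$a = 11$ ($a = 2 + \left(\frac{\left(-3\right) 5}{-5} - 6\right)^{2} = 2 + \left(\left(-15\right) \left(- \frac{1}{5}\right) - 6\right)^{2} = 2 + \left(3 - 6\right)^{2} = 2 + \left(-3\right)^{2} = 2 + 9 = 11$)
$\left(-17 + a\right) l{\left(-10 \right)} = \left(-17 + 11\right) 7 = \left(-6\right) 7 = -42$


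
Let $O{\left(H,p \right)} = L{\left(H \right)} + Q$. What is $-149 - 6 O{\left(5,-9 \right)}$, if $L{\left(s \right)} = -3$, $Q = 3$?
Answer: $-149$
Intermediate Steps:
$O{\left(H,p \right)} = 0$ ($O{\left(H,p \right)} = -3 + 3 = 0$)
$-149 - 6 O{\left(5,-9 \right)} = -149 - 0 = -149 + 0 = -149$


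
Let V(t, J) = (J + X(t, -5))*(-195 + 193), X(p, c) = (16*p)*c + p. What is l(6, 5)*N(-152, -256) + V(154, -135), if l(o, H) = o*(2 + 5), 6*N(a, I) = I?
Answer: 22810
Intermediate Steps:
X(p, c) = p + 16*c*p (X(p, c) = 16*c*p + p = p + 16*c*p)
N(a, I) = I/6
l(o, H) = 7*o (l(o, H) = o*7 = 7*o)
V(t, J) = -2*J + 158*t (V(t, J) = (J + t*(1 + 16*(-5)))*(-195 + 193) = (J + t*(1 - 80))*(-2) = (J + t*(-79))*(-2) = (J - 79*t)*(-2) = -2*J + 158*t)
l(6, 5)*N(-152, -256) + V(154, -135) = (7*6)*((⅙)*(-256)) + (-2*(-135) + 158*154) = 42*(-128/3) + (270 + 24332) = -1792 + 24602 = 22810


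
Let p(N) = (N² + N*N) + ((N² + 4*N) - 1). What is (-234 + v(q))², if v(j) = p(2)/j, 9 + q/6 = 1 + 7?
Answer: 2024929/36 ≈ 56248.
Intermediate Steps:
q = -6 (q = -54 + 6*(1 + 7) = -54 + 6*8 = -54 + 48 = -6)
p(N) = -1 + 3*N² + 4*N (p(N) = (N² + N²) + (-1 + N² + 4*N) = 2*N² + (-1 + N² + 4*N) = -1 + 3*N² + 4*N)
v(j) = 19/j (v(j) = (-1 + 3*2² + 4*2)/j = (-1 + 3*4 + 8)/j = (-1 + 12 + 8)/j = 19/j)
(-234 + v(q))² = (-234 + 19/(-6))² = (-234 + 19*(-⅙))² = (-234 - 19/6)² = (-1423/6)² = 2024929/36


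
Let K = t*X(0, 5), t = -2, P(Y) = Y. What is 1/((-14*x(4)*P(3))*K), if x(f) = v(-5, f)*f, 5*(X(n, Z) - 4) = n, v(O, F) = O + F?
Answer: -1/1344 ≈ -0.00074405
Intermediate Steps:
v(O, F) = F + O
X(n, Z) = 4 + n/5
K = -8 (K = -2*(4 + (⅕)*0) = -2*(4 + 0) = -2*4 = -8)
x(f) = f*(-5 + f) (x(f) = (f - 5)*f = (-5 + f)*f = f*(-5 + f))
1/((-14*x(4)*P(3))*K) = 1/(-14*4*(-5 + 4)*3*(-8)) = 1/(-14*4*(-1)*3*(-8)) = 1/(-(-56)*3*(-8)) = 1/(-14*(-12)*(-8)) = 1/(168*(-8)) = 1/(-1344) = -1/1344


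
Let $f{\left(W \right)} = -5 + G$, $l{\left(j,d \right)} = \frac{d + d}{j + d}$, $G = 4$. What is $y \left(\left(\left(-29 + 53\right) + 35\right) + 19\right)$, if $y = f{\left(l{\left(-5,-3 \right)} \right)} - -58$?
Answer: $4446$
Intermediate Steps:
$l{\left(j,d \right)} = \frac{2 d}{d + j}$
$f{\left(W \right)} = -1$ ($f{\left(W \right)} = -5 + 4 = -1$)
$y = 57$ ($y = -1 - -58 = -1 + 58 = 57$)
$y \left(\left(\left(-29 + 53\right) + 35\right) + 19\right) = 57 \left(\left(\left(-29 + 53\right) + 35\right) + 19\right) = 57 \left(\left(24 + 35\right) + 19\right) = 57 \left(59 + 19\right) = 57 \cdot 78 = 4446$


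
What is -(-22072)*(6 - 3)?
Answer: 66216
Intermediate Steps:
-(-22072)*(6 - 3) = -(-22072)*3 = -5518*(-12) = 66216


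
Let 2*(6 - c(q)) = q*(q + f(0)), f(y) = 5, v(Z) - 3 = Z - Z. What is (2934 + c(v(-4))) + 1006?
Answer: 3934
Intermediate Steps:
v(Z) = 3 (v(Z) = 3 + (Z - Z) = 3 + 0 = 3)
c(q) = 6 - q*(5 + q)/2 (c(q) = 6 - q*(q + 5)/2 = 6 - q*(5 + q)/2)
(2934 + c(v(-4))) + 1006 = (2934 + (6 - 5/2*3 - ½*3²)) + 1006 = (2934 + (6 - 15/2 - ½*9)) + 1006 = (2934 + (6 - 15/2 - 9/2)) + 1006 = (2934 - 6) + 1006 = 2928 + 1006 = 3934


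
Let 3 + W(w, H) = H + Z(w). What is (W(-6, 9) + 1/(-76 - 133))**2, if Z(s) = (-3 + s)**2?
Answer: 330585124/43681 ≈ 7568.2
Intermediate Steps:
W(w, H) = -3 + H + (-3 + w)**2 (W(w, H) = -3 + (H + (-3 + w)**2) = -3 + H + (-3 + w)**2)
(W(-6, 9) + 1/(-76 - 133))**2 = ((-3 + 9 + (-3 - 6)**2) + 1/(-76 - 133))**2 = ((-3 + 9 + (-9)**2) + 1/(-209))**2 = ((-3 + 9 + 81) - 1/209)**2 = (87 - 1/209)**2 = (18182/209)**2 = 330585124/43681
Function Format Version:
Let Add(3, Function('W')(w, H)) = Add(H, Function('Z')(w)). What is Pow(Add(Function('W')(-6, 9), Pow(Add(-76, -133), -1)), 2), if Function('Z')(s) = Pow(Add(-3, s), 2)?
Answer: Rational(330585124, 43681) ≈ 7568.2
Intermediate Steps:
Function('W')(w, H) = Add(-3, H, Pow(Add(-3, w), 2)) (Function('W')(w, H) = Add(-3, Add(H, Pow(Add(-3, w), 2))) = Add(-3, H, Pow(Add(-3, w), 2)))
Pow(Add(Function('W')(-6, 9), Pow(Add(-76, -133), -1)), 2) = Pow(Add(Add(-3, 9, Pow(Add(-3, -6), 2)), Pow(Add(-76, -133), -1)), 2) = Pow(Add(Add(-3, 9, Pow(-9, 2)), Pow(-209, -1)), 2) = Pow(Add(Add(-3, 9, 81), Rational(-1, 209)), 2) = Pow(Add(87, Rational(-1, 209)), 2) = Pow(Rational(18182, 209), 2) = Rational(330585124, 43681)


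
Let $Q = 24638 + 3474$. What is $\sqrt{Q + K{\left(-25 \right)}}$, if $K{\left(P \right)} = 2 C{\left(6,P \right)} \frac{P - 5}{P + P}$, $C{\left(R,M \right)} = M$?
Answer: $\sqrt{28082} \approx 167.58$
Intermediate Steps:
$K{\left(P \right)} = -5 + P$ ($K{\left(P \right)} = 2 P \frac{P - 5}{P + P} = 2 P \frac{-5 + P}{2 P} = -5 + P$)
$Q = 28112$
$\sqrt{Q + K{\left(-25 \right)}} = \sqrt{28112 - 30} = \sqrt{28082}$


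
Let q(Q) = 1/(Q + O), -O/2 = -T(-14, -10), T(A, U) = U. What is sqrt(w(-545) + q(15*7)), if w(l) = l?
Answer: 2*I*sqrt(984385)/85 ≈ 23.345*I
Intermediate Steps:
O = -20 (O = -(-2)*(-10) = -2*10 = -20)
q(Q) = 1/(-20 + Q) (q(Q) = 1/(Q - 20) = 1/(-20 + Q))
sqrt(w(-545) + q(15*7)) = sqrt(-545 + 1/(-20 + 15*7)) = sqrt(-545 + 1/(-20 + 105)) = sqrt(-545 + 1/85) = sqrt(-46324/85) = 2*I*sqrt(984385)/85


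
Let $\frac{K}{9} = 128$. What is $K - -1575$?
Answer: $2727$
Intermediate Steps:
$K = 1152$ ($K = 9 \cdot 128 = 1152$)
$K - -1575 = 1152 - -1575 = 1152 + 1575 = 2727$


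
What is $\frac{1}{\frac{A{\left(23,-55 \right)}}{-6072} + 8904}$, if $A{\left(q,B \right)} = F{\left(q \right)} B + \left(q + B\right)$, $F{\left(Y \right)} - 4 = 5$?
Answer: $\frac{6072}{54065615} \approx 0.00011231$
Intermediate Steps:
$F{\left(Y \right)} = 9$ ($F{\left(Y \right)} = 4 + 5 = 9$)
$A{\left(q,B \right)} = q + 10 B$ ($A{\left(q,B \right)} = 9 B + \left(q + B\right) = 9 B + \left(B + q\right) = q + 10 B$)
$\frac{1}{\frac{A{\left(23,-55 \right)}}{-6072} + 8904} = \frac{1}{\frac{23 + 10 \left(-55\right)}{-6072} + 8904} = \frac{1}{\left(23 - 550\right) \left(- \frac{1}{6072}\right) + 8904} = \frac{1}{\left(-527\right) \left(- \frac{1}{6072}\right) + 8904} = \frac{1}{\frac{527}{6072} + 8904} = \frac{1}{\frac{54065615}{6072}} = \frac{6072}{54065615}$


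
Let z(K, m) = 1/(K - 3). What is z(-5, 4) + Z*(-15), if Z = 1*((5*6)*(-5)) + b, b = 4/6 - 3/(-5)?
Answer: 17847/8 ≈ 2230.9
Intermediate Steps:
b = 19/15 (b = 4*(⅙) - 3*(-⅕) = ⅔ + ⅗ = 19/15 ≈ 1.2667)
Z = -2231/15 (Z = 1*((5*6)*(-5)) + 19/15 = 1*(30*(-5)) + 19/15 = 1*(-150) + 19/15 = -150 + 19/15 = -2231/15 ≈ -148.73)
z(K, m) = 1/(-3 + K)
z(-5, 4) + Z*(-15) = 1/(-3 - 5) - 2231/15*(-15) = 1/(-8) + 2231 = -⅛ + 2231 = 17847/8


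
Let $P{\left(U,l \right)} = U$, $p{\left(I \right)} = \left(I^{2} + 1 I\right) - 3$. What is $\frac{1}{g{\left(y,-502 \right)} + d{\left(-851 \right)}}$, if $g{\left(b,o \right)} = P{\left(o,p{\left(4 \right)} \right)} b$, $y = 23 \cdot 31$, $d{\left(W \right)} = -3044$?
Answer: $- \frac{1}{360970} \approx -2.7703 \cdot 10^{-6}$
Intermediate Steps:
$p{\left(I \right)} = -3 + I + I^{2}$ ($p{\left(I \right)} = \left(I^{2} + I\right) - 3 = \left(I + I^{2}\right) - 3 = -3 + I + I^{2}$)
$y = 713$
$g{\left(b,o \right)} = b o$ ($g{\left(b,o \right)} = o b = b o$)
$\frac{1}{g{\left(y,-502 \right)} + d{\left(-851 \right)}} = \frac{1}{713 \left(-502\right) - 3044} = \frac{1}{-357926 - 3044} = \frac{1}{-360970} = - \frac{1}{360970}$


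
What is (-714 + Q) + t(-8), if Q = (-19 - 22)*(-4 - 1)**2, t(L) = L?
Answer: -1747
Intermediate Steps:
Q = -1025 (Q = -41*(-5)**2 = -41*25 = -1025)
(-714 + Q) + t(-8) = (-714 - 1025) - 8 = -1739 - 8 = -1747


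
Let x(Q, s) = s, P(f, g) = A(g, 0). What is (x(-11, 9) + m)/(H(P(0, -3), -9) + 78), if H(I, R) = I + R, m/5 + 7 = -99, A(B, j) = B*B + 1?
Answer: -521/79 ≈ -6.5949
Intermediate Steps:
A(B, j) = 1 + B**2 (A(B, j) = B**2 + 1 = 1 + B**2)
m = -530 (m = -35 + 5*(-99) = -35 - 495 = -530)
P(f, g) = 1 + g**2
(x(-11, 9) + m)/(H(P(0, -3), -9) + 78) = (9 - 530)/(((1 + (-3)**2) - 9) + 78) = -521/(((1 + 9) - 9) + 78) = -521/((10 - 9) + 78) = -521/(1 + 78) = -521/79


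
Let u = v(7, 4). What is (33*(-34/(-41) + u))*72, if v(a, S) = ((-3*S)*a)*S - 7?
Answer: -33332904/41 ≈ -8.1300e+5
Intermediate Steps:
v(a, S) = -7 - 3*a*S**2 (v(a, S) = (-3*S*a)*S - 7 = -3*a*S**2 - 7 = -7 - 3*a*S**2)
u = -343 (u = -7 - 3*7*4**2 = -7 - 3*7*16 = -7 - 336 = -343)
(33*(-34/(-41) + u))*72 = (33*(-34/(-41) - 343))*72 = (33*(-34*(-1/41) - 343))*72 = (33*(34/41 - 343))*72 = (33*(-14029/41))*72 = -462957/41*72 = -33332904/41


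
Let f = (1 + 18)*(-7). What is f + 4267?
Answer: 4134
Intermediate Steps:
f = -133 (f = 19*(-7) = -133)
f + 4267 = -133 + 4267 = 4134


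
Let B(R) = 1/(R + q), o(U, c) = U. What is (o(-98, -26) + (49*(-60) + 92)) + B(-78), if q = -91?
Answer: -497875/169 ≈ -2946.0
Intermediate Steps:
B(R) = 1/(-91 + R) (B(R) = 1/(R - 91) = 1/(-91 + R))
(o(-98, -26) + (49*(-60) + 92)) + B(-78) = (-98 + (49*(-60) + 92)) + 1/(-91 - 78) = (-98 + (-2940 + 92)) + 1/(-169) = (-98 - 2848) - 1/169 = -2946 - 1/169 = -497875/169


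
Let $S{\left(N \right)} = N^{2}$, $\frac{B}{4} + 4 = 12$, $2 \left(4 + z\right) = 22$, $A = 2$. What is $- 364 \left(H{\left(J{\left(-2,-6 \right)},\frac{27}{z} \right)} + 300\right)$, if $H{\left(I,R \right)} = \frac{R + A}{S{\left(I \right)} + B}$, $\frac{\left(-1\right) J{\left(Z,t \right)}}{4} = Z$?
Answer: $- \frac{2621333}{24} \approx -1.0922 \cdot 10^{5}$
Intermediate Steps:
$J{\left(Z,t \right)} = - 4 Z$
$z = 7$ ($z = -4 + \frac{1}{2} \cdot 22 = -4 + 11 = 7$)
$B = 32$ ($B = -16 + 4 \cdot 12 = -16 + 48 = 32$)
$H{\left(I,R \right)} = \frac{2 + R}{32 + I^{2}}$ ($H{\left(I,R \right)} = \frac{R + 2}{I^{2} + 32} = \frac{2 + R}{32 + I^{2}}$)
$- 364 \left(H{\left(J{\left(-2,-6 \right)},\frac{27}{z} \right)} + 300\right) = - 364 \left(\frac{2 + \frac{27}{7}}{32 + \left(\left(-4\right) \left(-2\right)\right)^{2}} + 300\right) = - 364 \left(\frac{2 + 27 \cdot \frac{1}{7}}{32 + 8^{2}} + 300\right) = - 364 \left(\frac{2 + \frac{27}{7}}{32 + 64} + 300\right) = - 364 \left(\frac{1}{96} \cdot \frac{41}{7} + 300\right) = - 364 \left(\frac{41}{672} + 300\right) = \left(-364\right) \frac{201641}{672} = - \frac{2621333}{24}$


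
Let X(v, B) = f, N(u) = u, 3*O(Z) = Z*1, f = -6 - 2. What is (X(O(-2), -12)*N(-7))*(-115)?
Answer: -6440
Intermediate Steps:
f = -8
O(Z) = Z/3 (O(Z) = (Z*1)/3 = Z/3)
X(v, B) = -8
(X(O(-2), -12)*N(-7))*(-115) = -8*(-7)*(-115) = 56*(-115) = -6440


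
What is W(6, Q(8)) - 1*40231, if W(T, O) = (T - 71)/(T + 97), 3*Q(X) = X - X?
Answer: -4143858/103 ≈ -40232.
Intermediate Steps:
Q(X) = 0 (Q(X) = (X - X)/3 = (⅓)*0 = 0)
W(T, O) = (-71 + T)/(97 + T)
W(6, Q(8)) - 1*40231 = (-71 + 6)/(97 + 6) - 1*40231 = -65/103 - 40231 = -4143858/103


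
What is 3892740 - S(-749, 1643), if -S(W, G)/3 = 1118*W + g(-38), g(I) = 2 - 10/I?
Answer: 26231415/19 ≈ 1.3806e+6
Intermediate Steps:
g(I) = 2 - 10/I
S(W, G) = -129/19 - 3354*W (S(W, G) = -3*(1118*W + (2 - 10/(-38))) = -3*(1118*W + (2 - 10*(-1/38))) = -3*(1118*W + (2 + 5/19)) = -3*(1118*W + 43/19) = -3*(43/19 + 1118*W) = -129/19 - 3354*W)
3892740 - S(-749, 1643) = 3892740 - (-129/19 - 3354*(-749)) = 3892740 - (-129/19 + 2512146) = 3892740 - 1*47730645/19 = 3892740 - 47730645/19 = 26231415/19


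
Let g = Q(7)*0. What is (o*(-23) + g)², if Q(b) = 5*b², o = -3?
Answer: 4761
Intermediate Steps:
g = 0 (g = (5*7²)*0 = (5*49)*0 = 245*0 = 0)
(o*(-23) + g)² = (-3*(-23) + 0)² = (69 + 0)² = 69² = 4761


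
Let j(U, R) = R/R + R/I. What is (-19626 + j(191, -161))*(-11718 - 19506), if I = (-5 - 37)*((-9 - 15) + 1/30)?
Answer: 440585939760/719 ≈ 6.1278e+8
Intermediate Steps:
I = 5033/5 (I = -42*(-24 + 1/30) = -42*(-719/30) = 5033/5 ≈ 1006.6)
j(U, R) = 1 + 5*R/5033 (j(U, R) = R/R + R/(5033/5) = 1 + R*(5/5033) = 1 + 5*R/5033)
(-19626 + j(191, -161))*(-11718 - 19506) = (-19626 + (1 + (5/5033)*(-161)))*(-11718 - 19506) = (-19626 + (1 - 115/719))*(-31224) = (-19626 + 604/719)*(-31224) = -14110490/719*(-31224) = 440585939760/719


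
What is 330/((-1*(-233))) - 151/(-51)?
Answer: 52013/11883 ≈ 4.3771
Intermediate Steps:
330/((-1*(-233))) - 151/(-51) = 330/233 - 151*(-1/51) = 330*(1/233) + 151/51 = 330/233 + 151/51 = 52013/11883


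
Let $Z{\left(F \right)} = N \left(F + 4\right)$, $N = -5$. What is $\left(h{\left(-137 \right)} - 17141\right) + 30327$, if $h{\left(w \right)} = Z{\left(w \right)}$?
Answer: $13851$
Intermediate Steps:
$Z{\left(F \right)} = -20 - 5 F$ ($Z{\left(F \right)} = - 5 \left(F + 4\right) = - 5 \left(4 + F\right) = -20 - 5 F$)
$h{\left(w \right)} = -20 - 5 w$
$\left(h{\left(-137 \right)} - 17141\right) + 30327 = \left(\left(-20 - -685\right) - 17141\right) + 30327 = \left(\left(-20 + 685\right) - 17141\right) + 30327 = \left(665 - 17141\right) + 30327 = -16476 + 30327 = 13851$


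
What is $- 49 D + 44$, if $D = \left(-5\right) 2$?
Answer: $534$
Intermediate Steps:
$D = -10$
$- 49 D + 44 = \left(-49\right) \left(-10\right) + 44 = 490 + 44 = 534$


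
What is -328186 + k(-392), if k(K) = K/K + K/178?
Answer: -29208661/89 ≈ -3.2819e+5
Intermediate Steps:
k(K) = 1 + K/178 (k(K) = 1 + K*(1/178) = 1 + K/178)
-328186 + k(-392) = -328186 + (1 + (1/178)*(-392)) = -328186 + (1 - 196/89) = -328186 - 107/89 = -29208661/89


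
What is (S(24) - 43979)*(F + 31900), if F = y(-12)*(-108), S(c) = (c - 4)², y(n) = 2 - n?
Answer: -1324278652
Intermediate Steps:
S(c) = (-4 + c)²
F = -1512 (F = (2 - 1*(-12))*(-108) = (2 + 12)*(-108) = 14*(-108) = -1512)
(S(24) - 43979)*(F + 31900) = ((-4 + 24)² - 43979)*(-1512 + 31900) = (20² - 43979)*30388 = (400 - 43979)*30388 = -43579*30388 = -1324278652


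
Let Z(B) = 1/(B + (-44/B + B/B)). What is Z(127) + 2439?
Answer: 39541195/16212 ≈ 2439.0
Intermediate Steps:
Z(B) = 1/(1 + B - 44/B) (Z(B) = 1/(B + (-44/B + 1)) = 1/(B + (1 - 44/B)) = 1/(1 + B - 44/B))
Z(127) + 2439 = 127/(-44 + 127 + 127²) + 2439 = 127/(-44 + 127 + 16129) + 2439 = 127/16212 + 2439 = 39541195/16212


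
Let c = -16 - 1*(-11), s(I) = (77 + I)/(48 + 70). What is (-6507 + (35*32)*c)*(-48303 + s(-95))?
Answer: 34503569802/59 ≈ 5.8481e+8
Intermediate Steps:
s(I) = 77/118 + I/118 (s(I) = (77 + I)/118 = (77 + I)*(1/118) = 77/118 + I/118)
c = -5 (c = -16 + 11 = -5)
(-6507 + (35*32)*c)*(-48303 + s(-95)) = (-6507 + (35*32)*(-5))*(-48303 + (77/118 + (1/118)*(-95))) = (-6507 + 1120*(-5))*(-48303 + (77/118 - 95/118)) = (-6507 - 5600)*(-48303 - 9/59) = -12107*(-2849886/59) = 34503569802/59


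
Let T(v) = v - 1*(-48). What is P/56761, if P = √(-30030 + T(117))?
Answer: I*√29865/56761 ≈ 0.0030446*I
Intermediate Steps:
T(v) = 48 + v (T(v) = v + 48 = 48 + v)
P = I*√29865 (P = √(-30030 + (48 + 117)) = √(-30030 + 165) = √(-29865) = I*√29865 ≈ 172.81*I)
P/56761 = (I*√29865)/56761 = (I*√29865)*(1/56761) = I*√29865/56761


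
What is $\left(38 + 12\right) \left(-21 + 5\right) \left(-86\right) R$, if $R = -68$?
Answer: $-4678400$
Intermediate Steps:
$\left(38 + 12\right) \left(-21 + 5\right) \left(-86\right) R = \left(38 + 12\right) \left(-21 + 5\right) \left(-86\right) \left(-68\right) = 50 \left(-16\right) \left(-86\right) \left(-68\right) = \left(-800\right) \left(-86\right) \left(-68\right) = 68800 \left(-68\right) = -4678400$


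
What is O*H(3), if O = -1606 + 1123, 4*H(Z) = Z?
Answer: -1449/4 ≈ -362.25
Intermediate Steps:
H(Z) = Z/4
O = -483
O*H(3) = -483*3/4 = -483*¾ = -1449/4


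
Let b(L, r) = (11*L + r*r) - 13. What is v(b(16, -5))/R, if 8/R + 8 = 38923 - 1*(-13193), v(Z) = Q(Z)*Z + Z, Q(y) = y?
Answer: 231437682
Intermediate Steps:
b(L, r) = -13 + r² + 11*L (b(L, r) = (11*L + r²) - 13 = (r² + 11*L) - 13 = -13 + r² + 11*L)
v(Z) = Z + Z² (v(Z) = Z*Z + Z = Z² + Z = Z + Z²)
R = 2/13027 (R = 8/(-8 + (38923 - 1*(-13193))) = 8/(-8 + (38923 + 13193)) = 8/(-8 + 52116) = 8/52108 = 8*(1/52108) = 2/13027 ≈ 0.00015353)
v(b(16, -5))/R = ((-13 + (-5)² + 11*16)*(1 + (-13 + (-5)² + 11*16)))/(2/13027) = ((-13 + 25 + 176)*(1 + (-13 + 25 + 176)))*(13027/2) = (188*(1 + 188))*(13027/2) = (188*189)*(13027/2) = 35532*(13027/2) = 231437682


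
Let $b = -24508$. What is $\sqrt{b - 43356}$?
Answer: $2 i \sqrt{16966} \approx 260.51 i$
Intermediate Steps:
$\sqrt{b - 43356} = \sqrt{-24508 - 43356} = \sqrt{-67864} = 2 i \sqrt{16966}$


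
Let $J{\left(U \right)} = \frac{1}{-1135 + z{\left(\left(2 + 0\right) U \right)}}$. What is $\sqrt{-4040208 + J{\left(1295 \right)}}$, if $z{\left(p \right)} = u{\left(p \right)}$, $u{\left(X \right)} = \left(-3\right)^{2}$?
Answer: $\frac{i \sqrt{5122482759334}}{1126} \approx 2010.0 i$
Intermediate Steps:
$u{\left(X \right)} = 9$
$z{\left(p \right)} = 9$
$J{\left(U \right)} = - \frac{1}{1126}$ ($J{\left(U \right)} = \frac{1}{-1135 + 9} = \frac{1}{-1126} = - \frac{1}{1126}$)
$\sqrt{-4040208 + J{\left(1295 \right)}} = \sqrt{-4040208 - \frac{1}{1126}} = \sqrt{- \frac{4549274209}{1126}} = \frac{i \sqrt{5122482759334}}{1126}$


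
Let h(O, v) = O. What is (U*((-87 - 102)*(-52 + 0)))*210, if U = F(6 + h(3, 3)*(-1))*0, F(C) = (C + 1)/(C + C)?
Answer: 0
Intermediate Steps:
F(C) = (1 + C)/(2*C) (F(C) = (1 + C)/((2*C)) = (1 + C)*(1/(2*C)) = (1 + C)/(2*C))
U = 0 (U = ((1 + (6 + 3*(-1)))/(2*(6 + 3*(-1))))*0 = ((1 + (6 - 3))/(2*(6 - 3)))*0 = ((½)*(1 + 3)/3)*0 = ((½)*(⅓)*4)*0 = (⅔)*0 = 0)
(U*((-87 - 102)*(-52 + 0)))*210 = (0*((-87 - 102)*(-52 + 0)))*210 = (0*(-189*(-52)))*210 = (0*9828)*210 = 0*210 = 0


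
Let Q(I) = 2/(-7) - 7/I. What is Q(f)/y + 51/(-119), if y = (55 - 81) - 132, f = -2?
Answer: -993/2212 ≈ -0.44892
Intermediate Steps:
Q(I) = -2/7 - 7/I (Q(I) = 2*(-1/7) - 7/I = -2/7 - 7/I)
y = -158 (y = -26 - 132 = -158)
Q(f)/y + 51/(-119) = (-2/7 - 7/(-2))/(-158) + 51/(-119) = (-2/7 - 7*(-1/2))*(-1/158) + 51*(-1/119) = (-2/7 + 7/2)*(-1/158) - 3/7 = (45/14)*(-1/158) - 3/7 = -45/2212 - 3/7 = -993/2212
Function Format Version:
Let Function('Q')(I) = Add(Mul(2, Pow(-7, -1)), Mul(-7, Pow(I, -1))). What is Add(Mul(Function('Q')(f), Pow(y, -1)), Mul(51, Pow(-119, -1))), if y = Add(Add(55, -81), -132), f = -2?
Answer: Rational(-993, 2212) ≈ -0.44892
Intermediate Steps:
Function('Q')(I) = Add(Rational(-2, 7), Mul(-7, Pow(I, -1))) (Function('Q')(I) = Add(Mul(2, Rational(-1, 7)), Mul(-7, Pow(I, -1))) = Add(Rational(-2, 7), Mul(-7, Pow(I, -1))))
y = -158 (y = Add(-26, -132) = -158)
Add(Mul(Function('Q')(f), Pow(y, -1)), Mul(51, Pow(-119, -1))) = Add(Mul(Add(Rational(-2, 7), Mul(-7, Pow(-2, -1))), Pow(-158, -1)), Mul(51, Pow(-119, -1))) = Add(Mul(Add(Rational(-2, 7), Mul(-7, Rational(-1, 2))), Rational(-1, 158)), Mul(51, Rational(-1, 119))) = Add(Mul(Add(Rational(-2, 7), Rational(7, 2)), Rational(-1, 158)), Rational(-3, 7)) = Add(Mul(Rational(45, 14), Rational(-1, 158)), Rational(-3, 7)) = Add(Rational(-45, 2212), Rational(-3, 7)) = Rational(-993, 2212)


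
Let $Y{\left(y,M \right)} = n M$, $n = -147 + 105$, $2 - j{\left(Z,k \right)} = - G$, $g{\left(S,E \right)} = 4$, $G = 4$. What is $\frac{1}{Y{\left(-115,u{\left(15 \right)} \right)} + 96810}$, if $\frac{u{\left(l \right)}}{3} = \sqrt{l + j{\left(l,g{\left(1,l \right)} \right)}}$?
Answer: $\frac{2305}{223139112} + \frac{\sqrt{21}}{74379704} \approx 1.0391 \cdot 10^{-5}$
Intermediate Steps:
$j{\left(Z,k \right)} = 6$ ($j{\left(Z,k \right)} = 2 - \left(-1\right) 4 = 2 - -4 = 2 + 4 = 6$)
$u{\left(l \right)} = 3 \sqrt{6 + l}$ ($u{\left(l \right)} = 3 \sqrt{l + 6} = 3 \sqrt{6 + l}$)
$n = -42$
$Y{\left(y,M \right)} = - 42 M$
$\frac{1}{Y{\left(-115,u{\left(15 \right)} \right)} + 96810} = \frac{1}{- 42 \cdot 3 \sqrt{6 + 15} + 96810} = \frac{1}{- 42 \cdot 3 \sqrt{21} + 96810} = \frac{1}{- 126 \sqrt{21} + 96810} = \frac{1}{96810 - 126 \sqrt{21}}$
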